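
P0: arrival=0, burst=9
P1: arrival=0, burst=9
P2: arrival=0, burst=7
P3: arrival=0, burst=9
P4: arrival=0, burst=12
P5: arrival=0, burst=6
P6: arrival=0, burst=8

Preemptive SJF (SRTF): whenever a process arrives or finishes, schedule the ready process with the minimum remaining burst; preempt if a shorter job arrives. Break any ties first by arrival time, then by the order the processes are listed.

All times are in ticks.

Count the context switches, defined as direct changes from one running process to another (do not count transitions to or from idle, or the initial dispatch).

Timeline: | P5 0-6 | P2 6-13 | P6 13-21 | P0 21-30 | P1 30-39 | P3 39-48 | P4 48-60 |
Completion: P0=30  P1=39  P2=13  P3=48  P4=60  P5=6  P6=21
Turnaround (C−A): P0=30  P1=39  P2=13  P3=48  P4=60  P5=6  P6=21

6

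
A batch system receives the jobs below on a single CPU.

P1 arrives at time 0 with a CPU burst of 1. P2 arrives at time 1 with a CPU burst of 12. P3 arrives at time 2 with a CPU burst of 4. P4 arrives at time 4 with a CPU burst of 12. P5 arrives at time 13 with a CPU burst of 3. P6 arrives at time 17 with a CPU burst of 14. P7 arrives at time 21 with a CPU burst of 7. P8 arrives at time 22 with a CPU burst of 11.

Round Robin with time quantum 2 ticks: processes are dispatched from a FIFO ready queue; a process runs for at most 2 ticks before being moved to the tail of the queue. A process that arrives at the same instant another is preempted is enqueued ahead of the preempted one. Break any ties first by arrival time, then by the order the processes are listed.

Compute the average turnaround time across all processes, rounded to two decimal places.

Gantt: | P1 0-1 | P2 1-3 | P3 3-5 | P2 5-7 | P4 7-9 | P3 9-11 | P2 11-13 | P4 13-15 | P5 15-17 | P2 17-19 | P4 19-21 | P6 21-23 | P5 23-24 | P2 24-26 | P7 26-28 | P4 28-30 | P8 30-32 | P6 32-34 | P2 34-36 | P7 36-38 | P4 38-40 | P8 40-42 | P6 42-44 | P7 44-46 | P4 46-48 | P8 48-50 | P6 50-52 | P7 52-53 | P8 53-55 | P6 55-57 | P8 57-59 | P6 59-61 | P8 61-62 | P6 62-64 |
Completion: P1=1  P2=36  P3=11  P4=48  P5=24  P6=64  P7=53  P8=62
Turnaround (C−A): P1=1  P2=35  P3=9  P4=44  P5=11  P6=47  P7=32  P8=40
Turnaround times: P1=1, P2=35, P3=9, P4=44, P5=11, P6=47, P7=32, P8=40
Average turnaround = (1+35+9+44+11+47+32+40) / 8 = 219/8 = 27.38

27.38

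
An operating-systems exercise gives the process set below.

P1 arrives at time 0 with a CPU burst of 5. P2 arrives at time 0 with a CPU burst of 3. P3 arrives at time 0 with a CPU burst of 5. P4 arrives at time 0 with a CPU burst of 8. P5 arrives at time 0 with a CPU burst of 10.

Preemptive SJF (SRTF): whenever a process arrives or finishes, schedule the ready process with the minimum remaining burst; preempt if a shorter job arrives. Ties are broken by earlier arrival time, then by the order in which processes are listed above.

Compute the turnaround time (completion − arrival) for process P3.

13

Schedule: | P2 0-3 | P1 3-8 | P3 8-13 | P4 13-21 | P5 21-31 |
Completion: P1=8  P2=3  P3=13  P4=21  P5=31
Turnaround(P3) = completion − arrival = 13 − 0 = 13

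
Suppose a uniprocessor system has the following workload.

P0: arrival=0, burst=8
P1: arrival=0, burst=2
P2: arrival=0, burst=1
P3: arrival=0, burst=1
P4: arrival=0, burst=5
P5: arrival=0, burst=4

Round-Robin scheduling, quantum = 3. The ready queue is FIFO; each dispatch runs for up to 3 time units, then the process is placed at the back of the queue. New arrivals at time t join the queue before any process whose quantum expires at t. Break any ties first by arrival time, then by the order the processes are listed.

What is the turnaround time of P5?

Gantt: | P0 0-3 | P1 3-5 | P2 5-6 | P3 6-7 | P4 7-10 | P5 10-13 | P0 13-16 | P4 16-18 | P5 18-19 | P0 19-21 |
Completion: P0=21  P1=5  P2=6  P3=7  P4=18  P5=19
Turnaround(P5) = completion − arrival = 19 − 0 = 19

19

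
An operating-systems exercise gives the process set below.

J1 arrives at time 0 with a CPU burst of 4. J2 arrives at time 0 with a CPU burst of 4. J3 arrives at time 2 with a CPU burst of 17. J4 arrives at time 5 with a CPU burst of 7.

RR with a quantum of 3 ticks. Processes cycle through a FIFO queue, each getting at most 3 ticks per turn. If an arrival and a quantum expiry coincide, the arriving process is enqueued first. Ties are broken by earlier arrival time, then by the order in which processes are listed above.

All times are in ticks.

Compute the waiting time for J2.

10

Timeline: | J1 0-3 | J2 3-6 | J3 6-9 | J1 9-10 | J4 10-13 | J2 13-14 | J3 14-17 | J4 17-20 | J3 20-23 | J4 23-24 | J3 24-32 |
Completion: J1=10  J2=14  J3=32  J4=24
Turnaround (C−A): J1=10  J2=14  J3=30  J4=19
Waiting(J2) = turnaround − burst = 14 − 4 = 10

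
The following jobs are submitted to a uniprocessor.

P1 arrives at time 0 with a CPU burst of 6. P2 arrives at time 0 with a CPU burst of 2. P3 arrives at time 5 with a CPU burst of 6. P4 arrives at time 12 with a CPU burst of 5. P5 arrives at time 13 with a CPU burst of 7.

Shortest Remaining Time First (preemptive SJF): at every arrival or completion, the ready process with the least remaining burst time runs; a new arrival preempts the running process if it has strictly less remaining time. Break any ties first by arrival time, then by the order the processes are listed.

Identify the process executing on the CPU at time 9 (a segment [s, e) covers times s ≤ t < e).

Schedule: | P2 0-2 | P1 2-8 | P3 8-14 | P4 14-19 | P5 19-26 |
Completion: P1=8  P2=2  P3=14  P4=19  P5=26

P3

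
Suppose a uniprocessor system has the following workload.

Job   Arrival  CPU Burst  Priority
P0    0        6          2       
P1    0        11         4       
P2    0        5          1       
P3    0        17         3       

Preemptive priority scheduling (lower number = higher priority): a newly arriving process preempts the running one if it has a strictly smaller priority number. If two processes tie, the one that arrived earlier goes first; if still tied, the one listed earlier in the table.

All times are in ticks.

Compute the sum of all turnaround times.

Timeline: | P2 0-5 | P0 5-11 | P3 11-28 | P1 28-39 |
Completion: P0=11  P1=39  P2=5  P3=28
Turnaround = completion − arrival: P0=11, P1=39, P2=5, P3=28
Total turnaround = 11 + 39 + 5 + 28 = 83

83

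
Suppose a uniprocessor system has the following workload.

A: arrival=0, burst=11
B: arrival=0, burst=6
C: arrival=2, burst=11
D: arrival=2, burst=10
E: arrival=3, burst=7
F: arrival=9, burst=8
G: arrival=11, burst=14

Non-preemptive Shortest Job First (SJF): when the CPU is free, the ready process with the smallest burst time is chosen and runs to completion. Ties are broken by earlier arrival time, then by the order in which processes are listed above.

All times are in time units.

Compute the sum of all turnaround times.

Timeline: | B 0-6 | E 6-13 | F 13-21 | D 21-31 | A 31-42 | C 42-53 | G 53-67 |
Completion: A=42  B=6  C=53  D=31  E=13  F=21  G=67
Turnaround = completion − arrival: A=42, B=6, C=51, D=29, E=10, F=12, G=56
Total turnaround = 42 + 6 + 51 + 29 + 10 + 12 + 56 = 206

206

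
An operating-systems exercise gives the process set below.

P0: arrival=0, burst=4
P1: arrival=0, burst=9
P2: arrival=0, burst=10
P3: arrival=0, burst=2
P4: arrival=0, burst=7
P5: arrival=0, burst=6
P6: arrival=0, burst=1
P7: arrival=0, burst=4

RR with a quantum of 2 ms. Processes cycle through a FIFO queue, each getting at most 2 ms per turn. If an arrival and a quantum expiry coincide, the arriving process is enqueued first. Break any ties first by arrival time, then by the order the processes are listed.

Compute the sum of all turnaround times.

224

Schedule: | P0 0-2 | P1 2-4 | P2 4-6 | P3 6-8 | P4 8-10 | P5 10-12 | P6 12-13 | P7 13-15 | P0 15-17 | P1 17-19 | P2 19-21 | P4 21-23 | P5 23-25 | P7 25-27 | P1 27-29 | P2 29-31 | P4 31-33 | P5 33-35 | P1 35-37 | P2 37-39 | P4 39-40 | P1 40-41 | P2 41-43 |
Completion: P0=17  P1=41  P2=43  P3=8  P4=40  P5=35  P6=13  P7=27
Turnaround (C−A): P0=17  P1=41  P2=43  P3=8  P4=40  P5=35  P6=13  P7=27
Turnaround = completion − arrival: P0=17, P1=41, P2=43, P3=8, P4=40, P5=35, P6=13, P7=27
Total turnaround = 17 + 41 + 43 + 8 + 40 + 35 + 13 + 27 = 224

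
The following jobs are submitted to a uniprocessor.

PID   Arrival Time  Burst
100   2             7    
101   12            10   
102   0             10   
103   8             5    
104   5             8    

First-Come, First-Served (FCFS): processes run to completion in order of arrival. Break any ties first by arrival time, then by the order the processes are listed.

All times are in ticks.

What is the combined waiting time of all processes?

55

Timeline: | 102 0-10 | 100 10-17 | 104 17-25 | 103 25-30 | 101 30-40 |
Completion: 100=17  101=40  102=10  103=30  104=25
Turnaround (C−A): 100=15  101=28  102=10  103=22  104=20
Waiting = turnaround − burst: 100=8, 101=18, 102=0, 103=17, 104=12
Total waiting = 8 + 18 + 0 + 17 + 12 = 55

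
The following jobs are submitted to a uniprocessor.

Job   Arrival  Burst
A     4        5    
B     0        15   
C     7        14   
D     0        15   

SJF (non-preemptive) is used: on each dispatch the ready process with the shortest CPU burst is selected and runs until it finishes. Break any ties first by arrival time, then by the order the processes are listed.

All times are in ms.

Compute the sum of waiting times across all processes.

Timeline: | B 0-15 | A 15-20 | C 20-34 | D 34-49 |
Completion: A=20  B=15  C=34  D=49
Turnaround (C−A): A=16  B=15  C=27  D=49
Waiting = turnaround − burst: A=11, B=0, C=13, D=34
Total waiting = 11 + 0 + 13 + 34 = 58

58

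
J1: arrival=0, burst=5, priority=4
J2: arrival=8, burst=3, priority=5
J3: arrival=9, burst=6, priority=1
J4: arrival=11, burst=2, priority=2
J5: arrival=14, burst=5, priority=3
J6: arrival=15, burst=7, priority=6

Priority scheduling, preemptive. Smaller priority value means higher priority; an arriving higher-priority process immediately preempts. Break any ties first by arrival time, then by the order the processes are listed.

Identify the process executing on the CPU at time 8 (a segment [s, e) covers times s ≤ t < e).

Gantt: | J1 0-5 | idle 5-8 | J2 8-9 | J3 9-15 | J4 15-17 | J5 17-22 | J2 22-24 | J6 24-31 |
Completion: J1=5  J2=24  J3=15  J4=17  J5=22  J6=31

J2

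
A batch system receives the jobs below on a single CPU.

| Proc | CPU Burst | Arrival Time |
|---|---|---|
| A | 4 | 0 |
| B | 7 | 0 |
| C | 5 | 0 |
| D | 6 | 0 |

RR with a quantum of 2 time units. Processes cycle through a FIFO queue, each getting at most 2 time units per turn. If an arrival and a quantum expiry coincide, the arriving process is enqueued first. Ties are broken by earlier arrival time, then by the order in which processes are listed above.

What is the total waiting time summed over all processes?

Schedule: | A 0-2 | B 2-4 | C 4-6 | D 6-8 | A 8-10 | B 10-12 | C 12-14 | D 14-16 | B 16-18 | C 18-19 | D 19-21 | B 21-22 |
Completion: A=10  B=22  C=19  D=21
Waiting = turnaround − burst: A=6, B=15, C=14, D=15
Total waiting = 6 + 15 + 14 + 15 = 50

50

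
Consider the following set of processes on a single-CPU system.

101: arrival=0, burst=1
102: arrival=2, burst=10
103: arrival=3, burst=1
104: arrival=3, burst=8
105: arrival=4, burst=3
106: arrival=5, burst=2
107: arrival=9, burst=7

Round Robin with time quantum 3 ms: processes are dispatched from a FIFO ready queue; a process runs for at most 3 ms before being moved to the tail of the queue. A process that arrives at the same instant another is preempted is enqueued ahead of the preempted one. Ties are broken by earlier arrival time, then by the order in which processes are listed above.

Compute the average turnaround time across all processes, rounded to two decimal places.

14.71

Timeline: | 101 0-1 | idle 1-2 | 102 2-5 | 103 5-6 | 104 6-9 | 105 9-12 | 106 12-14 | 102 14-17 | 107 17-20 | 104 20-23 | 102 23-26 | 107 26-29 | 104 29-31 | 102 31-32 | 107 32-33 |
Completion: 101=1  102=32  103=6  104=31  105=12  106=14  107=33
Turnaround (C−A): 101=1  102=30  103=3  104=28  105=8  106=9  107=24
Turnaround times: 101=1, 102=30, 103=3, 104=28, 105=8, 106=9, 107=24
Average turnaround = (1+30+3+28+8+9+24) / 7 = 103/7 = 14.71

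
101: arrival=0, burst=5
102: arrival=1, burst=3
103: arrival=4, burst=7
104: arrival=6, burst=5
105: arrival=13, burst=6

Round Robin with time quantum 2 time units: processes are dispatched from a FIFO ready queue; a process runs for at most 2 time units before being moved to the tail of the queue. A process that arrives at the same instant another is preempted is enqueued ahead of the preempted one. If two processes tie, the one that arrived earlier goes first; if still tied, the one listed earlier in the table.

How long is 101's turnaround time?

12

Gantt: | 101 0-2 | 102 2-4 | 101 4-6 | 103 6-8 | 102 8-9 | 104 9-11 | 101 11-12 | 103 12-14 | 104 14-16 | 105 16-18 | 103 18-20 | 104 20-21 | 105 21-23 | 103 23-24 | 105 24-26 |
Completion: 101=12  102=9  103=24  104=21  105=26
Turnaround(101) = completion − arrival = 12 − 0 = 12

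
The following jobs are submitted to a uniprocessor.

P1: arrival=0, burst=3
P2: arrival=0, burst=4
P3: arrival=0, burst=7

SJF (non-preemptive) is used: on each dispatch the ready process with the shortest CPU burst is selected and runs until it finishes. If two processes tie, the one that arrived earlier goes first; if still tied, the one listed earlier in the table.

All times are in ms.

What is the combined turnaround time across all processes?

Gantt: | P1 0-3 | P2 3-7 | P3 7-14 |
Completion: P1=3  P2=7  P3=14
Turnaround (C−A): P1=3  P2=7  P3=14
Turnaround = completion − arrival: P1=3, P2=7, P3=14
Total turnaround = 3 + 7 + 14 = 24

24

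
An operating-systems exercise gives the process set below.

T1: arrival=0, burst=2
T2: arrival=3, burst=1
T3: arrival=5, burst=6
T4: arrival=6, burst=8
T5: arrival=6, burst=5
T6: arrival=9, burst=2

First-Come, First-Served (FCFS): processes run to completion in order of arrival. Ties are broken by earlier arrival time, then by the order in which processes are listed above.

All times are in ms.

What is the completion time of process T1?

Schedule: | T1 0-2 | idle 2-3 | T2 3-4 | idle 4-5 | T3 5-11 | T4 11-19 | T5 19-24 | T6 24-26 |
Completion: T1=2  T2=4  T3=11  T4=19  T5=24  T6=26
Turnaround (C−A): T1=2  T2=1  T3=6  T4=13  T5=18  T6=17

2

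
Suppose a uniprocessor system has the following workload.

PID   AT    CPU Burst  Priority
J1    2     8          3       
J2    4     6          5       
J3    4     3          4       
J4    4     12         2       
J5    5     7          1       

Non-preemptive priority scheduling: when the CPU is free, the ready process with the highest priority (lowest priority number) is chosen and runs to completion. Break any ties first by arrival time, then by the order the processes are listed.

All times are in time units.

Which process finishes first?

J1

Gantt: | idle 0-2 | J1 2-10 | J5 10-17 | J4 17-29 | J3 29-32 | J2 32-38 |
Completion: J1=10  J2=38  J3=32  J4=29  J5=17
Finish order: J1 → J5 → J4 → J3 → J2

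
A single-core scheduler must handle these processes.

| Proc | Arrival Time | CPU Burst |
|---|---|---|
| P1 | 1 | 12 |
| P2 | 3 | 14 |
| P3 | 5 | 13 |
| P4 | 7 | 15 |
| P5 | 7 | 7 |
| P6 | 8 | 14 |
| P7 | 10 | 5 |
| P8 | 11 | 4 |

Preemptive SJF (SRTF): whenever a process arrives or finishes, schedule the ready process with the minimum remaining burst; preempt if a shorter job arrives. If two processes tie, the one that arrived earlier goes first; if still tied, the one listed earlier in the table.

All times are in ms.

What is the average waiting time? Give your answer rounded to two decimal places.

24.75

Timeline: | idle 0-1 | P1 1-13 | P8 13-17 | P7 17-22 | P5 22-29 | P3 29-42 | P2 42-56 | P6 56-70 | P4 70-85 |
Completion: P1=13  P2=56  P3=42  P4=85  P5=29  P6=70  P7=22  P8=17
Waiting times: P1=0, P2=39, P3=24, P4=63, P5=15, P6=48, P7=7, P8=2
Average waiting = (0+39+24+63+15+48+7+2) / 8 = 198/8 = 24.75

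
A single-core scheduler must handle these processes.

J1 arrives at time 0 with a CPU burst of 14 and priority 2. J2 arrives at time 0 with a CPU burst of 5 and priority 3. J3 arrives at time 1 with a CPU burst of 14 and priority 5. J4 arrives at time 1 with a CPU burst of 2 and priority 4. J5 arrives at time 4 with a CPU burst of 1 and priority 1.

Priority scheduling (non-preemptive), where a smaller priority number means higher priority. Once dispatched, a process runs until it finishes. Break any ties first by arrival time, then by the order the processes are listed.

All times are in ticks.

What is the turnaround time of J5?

11

Timeline: | J1 0-14 | J5 14-15 | J2 15-20 | J4 20-22 | J3 22-36 |
Completion: J1=14  J2=20  J3=36  J4=22  J5=15
Turnaround (C−A): J1=14  J2=20  J3=35  J4=21  J5=11
Turnaround(J5) = completion − arrival = 15 − 4 = 11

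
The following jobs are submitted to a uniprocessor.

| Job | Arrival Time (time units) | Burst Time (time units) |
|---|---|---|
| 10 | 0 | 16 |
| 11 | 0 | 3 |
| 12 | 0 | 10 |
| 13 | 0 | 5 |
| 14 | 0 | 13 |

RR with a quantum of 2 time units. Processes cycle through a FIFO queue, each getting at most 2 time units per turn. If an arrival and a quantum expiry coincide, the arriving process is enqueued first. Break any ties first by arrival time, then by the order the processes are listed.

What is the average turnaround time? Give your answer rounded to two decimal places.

Schedule: | 10 0-2 | 11 2-4 | 12 4-6 | 13 6-8 | 14 8-10 | 10 10-12 | 11 12-13 | 12 13-15 | 13 15-17 | 14 17-19 | 10 19-21 | 12 21-23 | 13 23-24 | 14 24-26 | 10 26-28 | 12 28-30 | 14 30-32 | 10 32-34 | 12 34-36 | 14 36-38 | 10 38-40 | 14 40-42 | 10 42-44 | 14 44-45 | 10 45-47 |
Completion: 10=47  11=13  12=36  13=24  14=45
Turnaround (C−A): 10=47  11=13  12=36  13=24  14=45
Turnaround times: 10=47, 11=13, 12=36, 13=24, 14=45
Average turnaround = (47+13+36+24+45) / 5 = 165/5 = 33.00

33.00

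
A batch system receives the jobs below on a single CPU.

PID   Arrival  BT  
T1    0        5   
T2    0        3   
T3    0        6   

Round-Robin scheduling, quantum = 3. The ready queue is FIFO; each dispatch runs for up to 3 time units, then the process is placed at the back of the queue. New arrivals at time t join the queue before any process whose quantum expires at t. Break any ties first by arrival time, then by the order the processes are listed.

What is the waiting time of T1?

Timeline: | T1 0-3 | T2 3-6 | T3 6-9 | T1 9-11 | T3 11-14 |
Completion: T1=11  T2=6  T3=14
Turnaround (C−A): T1=11  T2=6  T3=14
Waiting(T1) = turnaround − burst = 11 − 5 = 6

6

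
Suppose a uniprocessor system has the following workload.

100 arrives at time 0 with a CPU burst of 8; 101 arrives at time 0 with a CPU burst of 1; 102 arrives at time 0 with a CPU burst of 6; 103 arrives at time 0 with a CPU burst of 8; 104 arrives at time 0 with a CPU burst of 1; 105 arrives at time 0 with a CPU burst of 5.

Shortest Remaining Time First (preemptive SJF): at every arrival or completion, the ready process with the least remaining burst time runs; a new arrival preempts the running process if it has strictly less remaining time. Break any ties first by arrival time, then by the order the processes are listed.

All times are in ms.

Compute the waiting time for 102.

7

Timeline: | 101 0-1 | 104 1-2 | 105 2-7 | 102 7-13 | 100 13-21 | 103 21-29 |
Completion: 100=21  101=1  102=13  103=29  104=2  105=7
Waiting(102) = turnaround − burst = 13 − 6 = 7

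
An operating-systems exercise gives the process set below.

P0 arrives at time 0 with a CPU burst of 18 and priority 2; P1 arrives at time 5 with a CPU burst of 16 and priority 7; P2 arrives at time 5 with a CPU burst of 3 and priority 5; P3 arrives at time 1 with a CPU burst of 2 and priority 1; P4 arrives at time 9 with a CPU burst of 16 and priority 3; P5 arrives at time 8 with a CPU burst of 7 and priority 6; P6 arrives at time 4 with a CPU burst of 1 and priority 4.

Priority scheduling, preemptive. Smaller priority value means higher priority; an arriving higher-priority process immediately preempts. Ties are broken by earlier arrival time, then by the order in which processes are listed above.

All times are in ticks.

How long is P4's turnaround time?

27

Schedule: | P0 0-1 | P3 1-3 | P0 3-20 | P4 20-36 | P6 36-37 | P2 37-40 | P5 40-47 | P1 47-63 |
Completion: P0=20  P1=63  P2=40  P3=3  P4=36  P5=47  P6=37
Turnaround (C−A): P0=20  P1=58  P2=35  P3=2  P4=27  P5=39  P6=33
Turnaround(P4) = completion − arrival = 36 − 9 = 27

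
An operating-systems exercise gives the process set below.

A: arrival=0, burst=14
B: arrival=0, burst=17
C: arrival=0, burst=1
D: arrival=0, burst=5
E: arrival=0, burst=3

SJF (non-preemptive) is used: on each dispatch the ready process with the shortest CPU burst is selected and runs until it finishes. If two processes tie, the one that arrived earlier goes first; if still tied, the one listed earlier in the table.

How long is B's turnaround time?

40

Schedule: | C 0-1 | E 1-4 | D 4-9 | A 9-23 | B 23-40 |
Completion: A=23  B=40  C=1  D=9  E=4
Turnaround (C−A): A=23  B=40  C=1  D=9  E=4
Turnaround(B) = completion − arrival = 40 − 0 = 40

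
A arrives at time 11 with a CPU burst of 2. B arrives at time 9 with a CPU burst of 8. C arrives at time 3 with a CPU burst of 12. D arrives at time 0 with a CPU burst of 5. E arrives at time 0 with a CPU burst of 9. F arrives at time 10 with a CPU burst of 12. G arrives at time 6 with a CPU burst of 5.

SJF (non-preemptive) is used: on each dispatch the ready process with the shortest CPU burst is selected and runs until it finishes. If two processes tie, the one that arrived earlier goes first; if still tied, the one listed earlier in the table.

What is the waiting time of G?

10

Timeline: | D 0-5 | E 5-14 | A 14-16 | G 16-21 | B 21-29 | C 29-41 | F 41-53 |
Completion: A=16  B=29  C=41  D=5  E=14  F=53  G=21
Turnaround (C−A): A=5  B=20  C=38  D=5  E=14  F=43  G=15
Waiting(G) = turnaround − burst = 15 − 5 = 10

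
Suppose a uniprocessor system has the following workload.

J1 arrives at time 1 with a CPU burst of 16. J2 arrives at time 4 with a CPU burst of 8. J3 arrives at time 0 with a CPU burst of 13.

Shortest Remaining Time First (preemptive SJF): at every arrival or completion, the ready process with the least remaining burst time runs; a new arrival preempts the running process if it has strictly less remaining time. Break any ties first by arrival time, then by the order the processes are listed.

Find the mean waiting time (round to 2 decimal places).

Timeline: | J3 0-4 | J2 4-12 | J3 12-21 | J1 21-37 |
Completion: J1=37  J2=12  J3=21
Waiting times: J1=20, J2=0, J3=8
Average waiting = (20+0+8) / 3 = 28/3 = 9.33

9.33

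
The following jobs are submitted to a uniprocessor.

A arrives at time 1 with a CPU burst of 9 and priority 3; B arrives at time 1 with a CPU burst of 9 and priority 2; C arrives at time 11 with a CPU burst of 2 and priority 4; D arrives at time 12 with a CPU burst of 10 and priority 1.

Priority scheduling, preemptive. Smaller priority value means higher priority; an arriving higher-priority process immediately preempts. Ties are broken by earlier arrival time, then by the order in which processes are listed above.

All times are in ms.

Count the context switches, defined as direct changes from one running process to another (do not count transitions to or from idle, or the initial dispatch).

4

Schedule: | idle 0-1 | B 1-10 | A 10-12 | D 12-22 | A 22-29 | C 29-31 |
Completion: A=29  B=10  C=31  D=22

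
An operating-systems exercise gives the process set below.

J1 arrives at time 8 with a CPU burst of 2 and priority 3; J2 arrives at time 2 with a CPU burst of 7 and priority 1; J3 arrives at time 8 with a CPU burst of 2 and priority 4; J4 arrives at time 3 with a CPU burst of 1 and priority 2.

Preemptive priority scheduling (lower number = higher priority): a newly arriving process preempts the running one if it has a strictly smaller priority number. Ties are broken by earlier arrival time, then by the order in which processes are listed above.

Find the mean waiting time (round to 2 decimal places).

Timeline: | idle 0-2 | J2 2-9 | J4 9-10 | J1 10-12 | J3 12-14 |
Completion: J1=12  J2=9  J3=14  J4=10
Turnaround (C−A): J1=4  J2=7  J3=6  J4=7
Waiting times: J1=2, J2=0, J3=4, J4=6
Average waiting = (2+0+4+6) / 4 = 12/4 = 3.00

3.00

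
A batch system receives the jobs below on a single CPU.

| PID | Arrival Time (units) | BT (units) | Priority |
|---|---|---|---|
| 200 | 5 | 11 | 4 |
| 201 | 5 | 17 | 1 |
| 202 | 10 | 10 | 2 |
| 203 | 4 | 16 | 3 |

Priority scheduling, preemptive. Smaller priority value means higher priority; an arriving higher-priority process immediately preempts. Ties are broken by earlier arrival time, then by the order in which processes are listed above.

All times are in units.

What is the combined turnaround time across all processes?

135

Timeline: | idle 0-4 | 203 4-5 | 201 5-22 | 202 22-32 | 203 32-47 | 200 47-58 |
Completion: 200=58  201=22  202=32  203=47
Turnaround = completion − arrival: 200=53, 201=17, 202=22, 203=43
Total turnaround = 53 + 17 + 22 + 43 = 135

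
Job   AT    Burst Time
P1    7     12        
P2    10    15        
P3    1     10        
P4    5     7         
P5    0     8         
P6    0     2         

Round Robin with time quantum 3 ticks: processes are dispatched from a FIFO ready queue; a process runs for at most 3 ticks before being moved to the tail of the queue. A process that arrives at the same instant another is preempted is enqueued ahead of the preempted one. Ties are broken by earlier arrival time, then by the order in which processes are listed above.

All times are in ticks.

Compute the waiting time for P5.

Gantt: | P5 0-3 | P6 3-5 | P3 5-8 | P5 8-11 | P4 11-14 | P1 14-17 | P3 17-20 | P2 20-23 | P5 23-25 | P4 25-28 | P1 28-31 | P3 31-34 | P2 34-37 | P4 37-38 | P1 38-41 | P3 41-42 | P2 42-45 | P1 45-48 | P2 48-54 |
Completion: P1=48  P2=54  P3=42  P4=38  P5=25  P6=5
Turnaround (C−A): P1=41  P2=44  P3=41  P4=33  P5=25  P6=5
Waiting(P5) = turnaround − burst = 25 − 8 = 17

17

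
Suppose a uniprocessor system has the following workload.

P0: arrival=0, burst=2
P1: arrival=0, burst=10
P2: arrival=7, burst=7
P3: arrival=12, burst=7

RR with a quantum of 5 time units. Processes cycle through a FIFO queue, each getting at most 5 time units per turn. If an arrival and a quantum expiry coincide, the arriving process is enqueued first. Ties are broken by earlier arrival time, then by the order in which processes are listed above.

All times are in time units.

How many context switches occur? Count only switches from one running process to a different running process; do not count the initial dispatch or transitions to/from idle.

Gantt: | P0 0-2 | P1 2-7 | P2 7-12 | P1 12-17 | P3 17-22 | P2 22-24 | P3 24-26 |
Completion: P0=2  P1=17  P2=24  P3=26
Turnaround (C−A): P0=2  P1=17  P2=17  P3=14

6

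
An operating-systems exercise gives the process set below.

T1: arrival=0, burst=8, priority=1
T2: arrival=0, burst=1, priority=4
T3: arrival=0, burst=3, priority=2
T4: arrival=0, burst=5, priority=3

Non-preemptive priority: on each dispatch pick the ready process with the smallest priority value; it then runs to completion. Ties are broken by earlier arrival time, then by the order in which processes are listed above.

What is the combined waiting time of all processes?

Timeline: | T1 0-8 | T3 8-11 | T4 11-16 | T2 16-17 |
Completion: T1=8  T2=17  T3=11  T4=16
Turnaround (C−A): T1=8  T2=17  T3=11  T4=16
Waiting = turnaround − burst: T1=0, T2=16, T3=8, T4=11
Total waiting = 0 + 16 + 8 + 11 = 35

35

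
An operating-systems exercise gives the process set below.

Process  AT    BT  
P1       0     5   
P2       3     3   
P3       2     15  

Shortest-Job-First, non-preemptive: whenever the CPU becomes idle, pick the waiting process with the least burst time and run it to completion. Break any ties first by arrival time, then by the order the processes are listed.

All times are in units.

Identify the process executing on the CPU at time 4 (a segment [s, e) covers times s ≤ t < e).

Timeline: | P1 0-5 | P2 5-8 | P3 8-23 |
Completion: P1=5  P2=8  P3=23
Turnaround (C−A): P1=5  P2=5  P3=21

P1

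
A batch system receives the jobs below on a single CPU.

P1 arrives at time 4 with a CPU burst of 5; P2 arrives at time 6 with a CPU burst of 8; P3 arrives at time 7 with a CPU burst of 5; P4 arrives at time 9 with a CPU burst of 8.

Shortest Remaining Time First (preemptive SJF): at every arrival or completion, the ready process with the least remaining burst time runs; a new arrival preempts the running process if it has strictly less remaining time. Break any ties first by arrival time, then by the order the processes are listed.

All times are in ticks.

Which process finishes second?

P3

Schedule: | idle 0-4 | P1 4-9 | P3 9-14 | P2 14-22 | P4 22-30 |
Completion: P1=9  P2=22  P3=14  P4=30
Turnaround (C−A): P1=5  P2=16  P3=7  P4=21
Finish order: P1 → P3 → P2 → P4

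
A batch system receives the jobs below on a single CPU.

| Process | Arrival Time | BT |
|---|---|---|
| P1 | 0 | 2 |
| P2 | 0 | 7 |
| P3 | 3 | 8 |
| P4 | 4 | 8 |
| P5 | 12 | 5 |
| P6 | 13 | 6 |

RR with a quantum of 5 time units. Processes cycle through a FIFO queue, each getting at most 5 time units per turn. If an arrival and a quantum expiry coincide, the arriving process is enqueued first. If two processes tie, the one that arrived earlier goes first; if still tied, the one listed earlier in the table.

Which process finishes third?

P5

Gantt: | P1 0-2 | P2 2-7 | P3 7-12 | P4 12-17 | P2 17-19 | P5 19-24 | P3 24-27 | P6 27-32 | P4 32-35 | P6 35-36 |
Completion: P1=2  P2=19  P3=27  P4=35  P5=24  P6=36
Turnaround (C−A): P1=2  P2=19  P3=24  P4=31  P5=12  P6=23
Finish order: P1 → P2 → P5 → P3 → P4 → P6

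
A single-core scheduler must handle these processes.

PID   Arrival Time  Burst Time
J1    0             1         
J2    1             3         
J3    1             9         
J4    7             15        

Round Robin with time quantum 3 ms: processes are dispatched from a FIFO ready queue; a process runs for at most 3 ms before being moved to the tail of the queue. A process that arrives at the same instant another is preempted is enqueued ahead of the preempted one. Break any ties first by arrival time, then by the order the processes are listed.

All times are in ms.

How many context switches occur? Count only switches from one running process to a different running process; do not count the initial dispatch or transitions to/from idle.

7

Gantt: | J1 0-1 | J2 1-4 | J3 4-7 | J4 7-10 | J3 10-13 | J4 13-16 | J3 16-19 | J4 19-28 |
Completion: J1=1  J2=4  J3=19  J4=28
Turnaround (C−A): J1=1  J2=3  J3=18  J4=21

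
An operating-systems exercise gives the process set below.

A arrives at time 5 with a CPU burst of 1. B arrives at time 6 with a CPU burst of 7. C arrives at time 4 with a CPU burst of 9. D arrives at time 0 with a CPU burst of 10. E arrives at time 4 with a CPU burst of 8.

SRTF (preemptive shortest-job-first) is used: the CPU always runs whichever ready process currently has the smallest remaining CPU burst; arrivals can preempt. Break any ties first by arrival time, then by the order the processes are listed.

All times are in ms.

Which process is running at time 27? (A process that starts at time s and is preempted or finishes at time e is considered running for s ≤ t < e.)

C

Gantt: | D 0-5 | A 5-6 | D 6-11 | B 11-18 | E 18-26 | C 26-35 |
Completion: A=6  B=18  C=35  D=11  E=26
Turnaround (C−A): A=1  B=12  C=31  D=11  E=22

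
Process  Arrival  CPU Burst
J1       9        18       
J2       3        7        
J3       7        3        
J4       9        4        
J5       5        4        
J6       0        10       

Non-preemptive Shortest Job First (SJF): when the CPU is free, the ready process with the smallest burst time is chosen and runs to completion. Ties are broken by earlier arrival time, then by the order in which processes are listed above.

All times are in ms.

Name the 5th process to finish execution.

J2

Schedule: | J6 0-10 | J3 10-13 | J5 13-17 | J4 17-21 | J2 21-28 | J1 28-46 |
Completion: J1=46  J2=28  J3=13  J4=21  J5=17  J6=10
Finish order: J6 → J3 → J5 → J4 → J2 → J1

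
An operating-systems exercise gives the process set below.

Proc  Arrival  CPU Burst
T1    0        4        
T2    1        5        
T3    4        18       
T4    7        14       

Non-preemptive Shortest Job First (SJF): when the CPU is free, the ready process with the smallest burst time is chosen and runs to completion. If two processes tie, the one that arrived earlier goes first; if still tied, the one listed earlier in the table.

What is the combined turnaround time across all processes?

Gantt: | T1 0-4 | T2 4-9 | T4 9-23 | T3 23-41 |
Completion: T1=4  T2=9  T3=41  T4=23
Turnaround (C−A): T1=4  T2=8  T3=37  T4=16
Turnaround = completion − arrival: T1=4, T2=8, T3=37, T4=16
Total turnaround = 4 + 8 + 37 + 16 = 65

65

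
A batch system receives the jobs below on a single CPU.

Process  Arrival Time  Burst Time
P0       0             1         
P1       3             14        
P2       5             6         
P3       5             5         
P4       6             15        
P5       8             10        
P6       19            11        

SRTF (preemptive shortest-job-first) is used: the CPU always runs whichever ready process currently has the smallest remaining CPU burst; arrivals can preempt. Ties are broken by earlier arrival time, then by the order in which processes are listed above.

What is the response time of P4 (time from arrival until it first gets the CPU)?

Schedule: | P0 0-1 | idle 1-3 | P1 3-5 | P3 5-10 | P2 10-16 | P5 16-26 | P6 26-37 | P1 37-49 | P4 49-64 |
Completion: P0=1  P1=49  P2=16  P3=10  P4=64  P5=26  P6=37
Turnaround (C−A): P0=1  P1=46  P2=11  P3=5  P4=58  P5=18  P6=18
Response(P4) = first start − arrival = 49 − 6 = 43

43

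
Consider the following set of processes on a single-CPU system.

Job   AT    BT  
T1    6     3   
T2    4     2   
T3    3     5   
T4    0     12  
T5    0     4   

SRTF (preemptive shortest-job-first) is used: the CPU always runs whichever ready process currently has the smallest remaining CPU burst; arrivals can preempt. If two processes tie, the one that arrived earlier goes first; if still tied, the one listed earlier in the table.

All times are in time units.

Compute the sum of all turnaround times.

46

Schedule: | T5 0-4 | T2 4-6 | T1 6-9 | T3 9-14 | T4 14-26 |
Completion: T1=9  T2=6  T3=14  T4=26  T5=4
Turnaround = completion − arrival: T1=3, T2=2, T3=11, T4=26, T5=4
Total turnaround = 3 + 2 + 11 + 26 + 4 = 46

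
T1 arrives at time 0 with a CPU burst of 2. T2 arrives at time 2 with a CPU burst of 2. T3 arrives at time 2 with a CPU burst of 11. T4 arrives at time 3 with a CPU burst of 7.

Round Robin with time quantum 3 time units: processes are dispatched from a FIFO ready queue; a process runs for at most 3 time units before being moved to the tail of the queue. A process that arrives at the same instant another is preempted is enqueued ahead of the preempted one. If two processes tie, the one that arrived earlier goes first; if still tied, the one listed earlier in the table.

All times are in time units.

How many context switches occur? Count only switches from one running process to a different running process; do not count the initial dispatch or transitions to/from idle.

8

Timeline: | T1 0-2 | T2 2-4 | T3 4-7 | T4 7-10 | T3 10-13 | T4 13-16 | T3 16-19 | T4 19-20 | T3 20-22 |
Completion: T1=2  T2=4  T3=22  T4=20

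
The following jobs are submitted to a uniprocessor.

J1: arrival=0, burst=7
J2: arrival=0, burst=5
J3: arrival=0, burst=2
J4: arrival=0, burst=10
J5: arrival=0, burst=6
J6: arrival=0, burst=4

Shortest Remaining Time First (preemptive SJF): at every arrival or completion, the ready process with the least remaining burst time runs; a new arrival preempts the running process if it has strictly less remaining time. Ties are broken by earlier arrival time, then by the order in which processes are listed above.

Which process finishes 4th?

Gantt: | J3 0-2 | J6 2-6 | J2 6-11 | J5 11-17 | J1 17-24 | J4 24-34 |
Completion: J1=24  J2=11  J3=2  J4=34  J5=17  J6=6
Turnaround (C−A): J1=24  J2=11  J3=2  J4=34  J5=17  J6=6
Finish order: J3 → J6 → J2 → J5 → J1 → J4

J5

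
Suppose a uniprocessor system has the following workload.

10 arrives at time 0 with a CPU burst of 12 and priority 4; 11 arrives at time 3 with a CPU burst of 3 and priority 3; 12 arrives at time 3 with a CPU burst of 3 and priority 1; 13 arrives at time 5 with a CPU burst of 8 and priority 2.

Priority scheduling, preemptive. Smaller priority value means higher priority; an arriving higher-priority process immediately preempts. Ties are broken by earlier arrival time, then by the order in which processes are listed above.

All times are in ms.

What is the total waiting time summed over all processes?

Schedule: | 10 0-3 | 12 3-6 | 13 6-14 | 11 14-17 | 10 17-26 |
Completion: 10=26  11=17  12=6  13=14
Turnaround (C−A): 10=26  11=14  12=3  13=9
Waiting = turnaround − burst: 10=14, 11=11, 12=0, 13=1
Total waiting = 14 + 11 + 0 + 1 = 26

26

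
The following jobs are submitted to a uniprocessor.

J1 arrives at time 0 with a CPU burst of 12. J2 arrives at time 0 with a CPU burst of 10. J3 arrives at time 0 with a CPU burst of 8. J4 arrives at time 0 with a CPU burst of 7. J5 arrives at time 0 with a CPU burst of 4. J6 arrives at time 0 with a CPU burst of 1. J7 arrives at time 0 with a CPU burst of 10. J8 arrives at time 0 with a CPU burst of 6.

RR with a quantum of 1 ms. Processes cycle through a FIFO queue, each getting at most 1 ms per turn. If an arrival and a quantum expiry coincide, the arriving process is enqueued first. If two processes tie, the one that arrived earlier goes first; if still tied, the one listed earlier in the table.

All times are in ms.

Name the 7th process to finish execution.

Schedule: | J1 0-1 | J2 1-2 | J3 2-3 | J4 3-4 | J5 4-5 | J6 5-6 | J7 6-7 | J8 7-8 | J1 8-9 | J2 9-10 | J3 10-11 | J4 11-12 | J5 12-13 | J7 13-14 | J8 14-15 | J1 15-16 | J2 16-17 | J3 17-18 | J4 18-19 | J5 19-20 | J7 20-21 | J8 21-22 | J1 22-23 | J2 23-24 | J3 24-25 | J4 25-26 | J5 26-27 | J7 27-28 | J8 28-29 | J1 29-30 | J2 30-31 | J3 31-32 | J4 32-33 | J7 33-34 | J8 34-35 | J1 35-36 | J2 36-37 | J3 37-38 | J4 38-39 | J7 39-40 | J8 40-41 | J1 41-42 | J2 42-43 | J3 43-44 | J4 44-45 | J7 45-46 | J1 46-47 | J2 47-48 | J3 48-49 | J7 49-50 | J1 50-51 | J2 51-52 | J7 52-53 | J1 53-54 | J2 54-55 | J7 55-56 | J1 56-58 |
Completion: J1=58  J2=55  J3=49  J4=45  J5=27  J6=6  J7=56  J8=41
Turnaround (C−A): J1=58  J2=55  J3=49  J4=45  J5=27  J6=6  J7=56  J8=41
Finish order: J6 → J5 → J8 → J4 → J3 → J2 → J7 → J1

J7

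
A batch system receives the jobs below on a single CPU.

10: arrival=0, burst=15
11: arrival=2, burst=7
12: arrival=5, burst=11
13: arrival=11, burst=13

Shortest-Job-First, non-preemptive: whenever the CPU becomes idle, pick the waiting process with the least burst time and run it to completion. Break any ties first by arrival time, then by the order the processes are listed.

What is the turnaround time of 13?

Timeline: | 10 0-15 | 11 15-22 | 12 22-33 | 13 33-46 |
Completion: 10=15  11=22  12=33  13=46
Turnaround(13) = completion − arrival = 46 − 11 = 35

35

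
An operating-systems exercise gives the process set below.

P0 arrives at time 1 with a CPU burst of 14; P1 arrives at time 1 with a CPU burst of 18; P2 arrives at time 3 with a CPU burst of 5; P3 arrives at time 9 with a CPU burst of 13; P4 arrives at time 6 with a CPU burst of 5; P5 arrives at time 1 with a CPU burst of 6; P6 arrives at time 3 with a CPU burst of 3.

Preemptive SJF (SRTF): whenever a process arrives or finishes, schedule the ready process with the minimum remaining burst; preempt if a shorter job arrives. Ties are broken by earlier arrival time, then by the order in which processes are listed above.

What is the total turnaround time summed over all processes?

Schedule: | idle 0-1 | P5 1-3 | P6 3-6 | P5 6-10 | P2 10-15 | P4 15-20 | P3 20-33 | P0 33-47 | P1 47-65 |
Completion: P0=47  P1=65  P2=15  P3=33  P4=20  P5=10  P6=6
Turnaround = completion − arrival: P0=46, P1=64, P2=12, P3=24, P4=14, P5=9, P6=3
Total turnaround = 46 + 64 + 12 + 24 + 14 + 9 + 3 = 172

172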